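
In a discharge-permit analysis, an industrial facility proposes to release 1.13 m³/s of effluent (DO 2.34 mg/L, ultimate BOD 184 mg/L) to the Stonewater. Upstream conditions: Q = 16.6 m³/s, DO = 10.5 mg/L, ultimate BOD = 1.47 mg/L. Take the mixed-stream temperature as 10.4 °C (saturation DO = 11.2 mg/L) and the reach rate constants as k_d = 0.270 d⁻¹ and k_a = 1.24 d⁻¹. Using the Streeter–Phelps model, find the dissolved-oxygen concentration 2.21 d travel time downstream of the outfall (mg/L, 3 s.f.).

Mixed DO = (16.6×10.5 + 1.13×2.34)/(16.6+1.13) = 176.9/17.73 = 9.980 mg/L.
Mixed L₀ = (16.6×1.47 + 1.13×184)/(17.73) = 232.3/17.73 = 13.10 mg/L.
Initial deficit D₀ = C_s − DO₀ = 11.2 − 9.980 = 1.220 mg/L.
D(2.21) = [0.270×13.10/(1.24−0.270)](e^(−0.270×2.21) − e^(−1.24×2.21)) + 1.220 e^(−1.24×2.21)
= 3.647 × (0.5506 − 0.06454) + 1.220 × 0.06454 = 1.852 mg/L.
DO = 11.2 − 1.852 = 9.348 mg/L.

DO ≈ 9.35 mg/L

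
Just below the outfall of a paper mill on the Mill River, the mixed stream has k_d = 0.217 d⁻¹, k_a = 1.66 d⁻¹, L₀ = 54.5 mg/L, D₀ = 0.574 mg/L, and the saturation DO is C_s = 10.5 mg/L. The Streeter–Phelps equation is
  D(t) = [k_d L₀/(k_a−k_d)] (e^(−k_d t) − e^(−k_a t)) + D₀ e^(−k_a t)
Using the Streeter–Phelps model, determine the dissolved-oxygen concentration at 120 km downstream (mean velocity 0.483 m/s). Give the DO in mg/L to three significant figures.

DO ≈ 6.17 mg/L

Travel time t = x/v = 120 km / (0.483 m/s) = 120000 m / 0.483 m/s = 248400 s = 2.876 d.
k_d L₀/(k_a−k_d) = 0.217×54.5/(1.66−0.217) = 11.83/1.443 = 8.196 mg/L.
e^(−k_d t) = e^(−0.217×2.876) = 0.5358; e^(−k_a t) = e^(−1.66×2.876) = 0.008452.
D = 8.196 × (0.5358 − 0.008452) + 0.574 × 0.008452 = 4.322 + 0.004851 = 4.327 mg/L.
DO = C_s − D = 10.5 − 4.327 = 6.173 mg/L.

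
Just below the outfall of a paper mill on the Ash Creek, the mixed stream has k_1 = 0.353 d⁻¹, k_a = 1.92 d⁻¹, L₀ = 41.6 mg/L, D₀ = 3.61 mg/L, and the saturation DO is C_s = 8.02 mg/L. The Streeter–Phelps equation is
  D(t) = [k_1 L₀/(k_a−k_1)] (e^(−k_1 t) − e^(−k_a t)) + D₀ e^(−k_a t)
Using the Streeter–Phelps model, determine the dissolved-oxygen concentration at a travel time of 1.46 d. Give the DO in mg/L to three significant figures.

DO ≈ 2.77 mg/L

k_1 L₀/(k_a−k_1) = 0.353×41.6/(1.92−0.353) = 14.68/1.567 = 9.371 mg/L.
e^(−k_1 t) = e^(−0.353×1.460) = 0.5973; e^(−k_a t) = e^(−1.92×1.460) = 0.06062.
D = 9.371 × (0.5973 − 0.06062) + 3.61 × 0.06062 = 5.029 + 0.2188 = 5.248 mg/L.
DO = C_s − D = 8.02 − 5.248 = 2.772 mg/L.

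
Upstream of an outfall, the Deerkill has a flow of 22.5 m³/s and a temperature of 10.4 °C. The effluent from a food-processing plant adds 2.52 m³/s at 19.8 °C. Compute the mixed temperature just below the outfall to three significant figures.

Flow-weighted mixing: C = (Q_r C_r + Q_w C_w)/(Q_r + Q_w)
= (22.5×10.4 + 2.52×19.8)/(22.5 + 2.52) = 283.9/25.02 = 11.35 °C.

11.3 °C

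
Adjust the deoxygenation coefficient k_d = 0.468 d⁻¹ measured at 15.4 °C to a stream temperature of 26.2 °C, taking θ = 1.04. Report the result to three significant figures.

k_d(T₂) = k_d(T₁) · θ^(T₂−T₁) = 0.468 × 1.04^(26.2−15.4)
= 0.468 × 1.04^10.8 = 0.468 × 1.527 = 0.7148 d⁻¹.

k_d ≈ 0.715 d⁻¹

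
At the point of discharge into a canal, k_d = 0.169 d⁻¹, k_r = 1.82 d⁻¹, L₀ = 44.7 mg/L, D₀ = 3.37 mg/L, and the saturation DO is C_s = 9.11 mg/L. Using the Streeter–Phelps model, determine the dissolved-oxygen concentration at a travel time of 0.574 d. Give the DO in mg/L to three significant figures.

DO ≈ 5.38 mg/L

k_d L₀/(k_r−k_d) = 0.169×44.7/(1.82−0.169) = 7.554/1.651 = 4.576 mg/L.
e^(−k_d t) = e^(−0.169×0.5740) = 0.9076; e^(−k_r t) = e^(−1.82×0.5740) = 0.3518.
D = 4.576 × (0.9076 − 0.3518) + 3.37 × 0.3518 = 2.543 + 1.186 = 3.728 mg/L.
DO = C_s − D = 9.11 − 3.728 = 5.382 mg/L.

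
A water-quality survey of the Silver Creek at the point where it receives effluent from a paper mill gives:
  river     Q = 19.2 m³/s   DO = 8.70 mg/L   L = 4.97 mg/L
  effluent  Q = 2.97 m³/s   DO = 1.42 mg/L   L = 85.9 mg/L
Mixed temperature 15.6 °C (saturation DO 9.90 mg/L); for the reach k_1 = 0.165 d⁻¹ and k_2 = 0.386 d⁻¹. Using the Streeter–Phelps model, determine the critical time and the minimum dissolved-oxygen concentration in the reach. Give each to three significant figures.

t_c ≈ 2.92 d; minimum DO ≈ 5.73 mg/L

Mixed DO = (19.2×8.70 + 2.97×1.42)/(19.2+2.97) = 171.3/22.17 = 7.725 mg/L.
Mixed L₀ = (19.2×4.97 + 2.97×85.9)/(22.17) = 350.5/22.17 = 15.81 mg/L.
Initial deficit D₀ = C_s − DO₀ = 9.90 − 7.725 = 2.175 mg/L.
t_c = (1/0.2210) ln[(0.386/0.165)(1 − 2.175×0.2210/(0.165×15.81))] = 4.525 × ln(1.908) = 2.924 d.
D_c = (0.165/0.386) × 15.81 × e^(−0.165×2.924) = 0.4275 × 15.81 × 0.6173 = 4.172 mg/L.
Minimum DO = 9.90 − 4.172 = 5.728 mg/L.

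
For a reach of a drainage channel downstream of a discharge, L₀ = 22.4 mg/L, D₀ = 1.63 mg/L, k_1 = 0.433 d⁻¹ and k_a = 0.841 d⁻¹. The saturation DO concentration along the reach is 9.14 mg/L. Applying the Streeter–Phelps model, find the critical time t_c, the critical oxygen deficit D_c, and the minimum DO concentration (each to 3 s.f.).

t_c ≈ 1.45 d; D_c ≈ 6.15 mg/L; min DO ≈ 2.99 mg/L

With k_a/k_1 = 1.942 and 1 − D₀(k_a−k_1)/(k_1 L₀) = 0.9314,
t_c = ln(1.942 × 0.9314) / (0.841 − 0.433) = ln(1.809) / 0.4080 = 0.5928/0.4080 = 1.453 d.
L(t_c) = L₀ e^(−k_1 t_c) = 22.4 × 0.5330 = 11.94 mg/L, and at the critical point k_a D_c = k_1 L, so D_c = (0.433/0.841) × 11.94 = 6.148 mg/L.
Minimum DO = C_s − D_c = 9.14 − 6.148 = 2.992 mg/L.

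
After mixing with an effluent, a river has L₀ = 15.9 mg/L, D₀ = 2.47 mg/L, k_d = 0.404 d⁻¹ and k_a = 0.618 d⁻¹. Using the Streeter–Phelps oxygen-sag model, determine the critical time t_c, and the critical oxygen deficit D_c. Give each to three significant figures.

t_c ≈ 1.59 d; D_c ≈ 5.48 mg/L

t_c = [1/(k_a−k_d)] ln[(k_a/k_d)(1 − D₀(k_a−k_d)/(k_d L₀))]
= [1/(0.618−0.404)] ln[(0.618/0.404)(1 − 2.47×0.2140/(0.404×15.9))]
= (1/0.2140) ln[1.530 × 0.9177] = 4.673 × ln(1.404) = 4.673 × 0.3392 = 1.585 d.
D_c = (k_d/k_a) L₀ e^(−k_d t_c) = (0.404/0.618) × 15.9 × e^(−0.404×1.585) = 0.6537 × 15.9 × 0.5271 = 5.479 mg/L.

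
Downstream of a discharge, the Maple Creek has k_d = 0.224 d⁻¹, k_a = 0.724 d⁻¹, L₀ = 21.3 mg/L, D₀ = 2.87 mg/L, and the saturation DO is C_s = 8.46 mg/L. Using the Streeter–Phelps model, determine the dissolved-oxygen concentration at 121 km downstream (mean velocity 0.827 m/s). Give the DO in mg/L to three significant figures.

DO ≈ 3.89 mg/L

Travel time t = x/v = 121 km / (0.827 m/s) = 121000 m / 0.827 m/s = 146300 s = 1.693 d.
k_d L₀/(k_a−k_d) = 0.224×21.3/(0.724−0.224) = 4.771/0.5000 = 9.542 mg/L.
e^(−k_d t) = e^(−0.224×1.693) = 0.6843; e^(−k_a t) = e^(−0.724×1.693) = 0.2935.
D = 9.542 × (0.6843 − 0.2935) + 2.87 × 0.2935 = 3.730 + 0.8422 = 4.572 mg/L.
DO = C_s − D = 8.46 − 4.572 = 3.888 mg/L.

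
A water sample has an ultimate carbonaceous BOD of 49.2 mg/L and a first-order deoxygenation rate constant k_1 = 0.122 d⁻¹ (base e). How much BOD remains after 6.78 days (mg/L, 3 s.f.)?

L ≈ 21.5 mg/L

L_t = L₀ e^(−k_1 t) = 49.2 × e^(−0.122×6.78) = 49.2 × 0.4373 = 21.51 mg/L.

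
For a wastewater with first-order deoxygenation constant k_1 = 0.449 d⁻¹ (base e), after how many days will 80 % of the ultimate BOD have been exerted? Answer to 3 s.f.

t ≈ 3.58 d

y/L₀ = 1 − e^(−k_1 t) = 0.80 ⇒ e^(−k_1 t) = 0.200
t = −ln(0.200) / 0.449 = 1.609 / 0.449 = 3.584 d.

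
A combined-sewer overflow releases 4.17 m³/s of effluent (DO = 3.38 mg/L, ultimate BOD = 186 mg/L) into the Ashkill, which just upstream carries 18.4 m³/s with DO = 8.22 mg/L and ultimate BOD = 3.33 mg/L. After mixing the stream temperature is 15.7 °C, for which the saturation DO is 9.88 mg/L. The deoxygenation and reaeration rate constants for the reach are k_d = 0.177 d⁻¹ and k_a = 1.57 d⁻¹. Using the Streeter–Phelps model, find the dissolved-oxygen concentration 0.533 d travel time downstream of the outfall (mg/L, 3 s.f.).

DO ≈ 6.53 mg/L

Mixed DO = (18.4×8.22 + 4.17×3.38)/(18.4+4.17) = 165.3/22.57 = 7.326 mg/L.
Mixed L₀ = (18.4×3.33 + 4.17×186)/(22.57) = 836.9/22.57 = 37.08 mg/L.
Initial deficit D₀ = C_s − DO₀ = 9.88 − 7.326 = 2.554 mg/L.
D(0.533) = [0.177×37.08/(1.57−0.177)](e^(−0.177×0.533) − e^(−1.57×0.533)) + 2.554 e^(−1.57×0.533)
= 4.712 × (0.9100 − 0.4331) + 2.554 × 0.4331 = 3.353 mg/L.
DO = 9.88 − 3.353 = 6.527 mg/L.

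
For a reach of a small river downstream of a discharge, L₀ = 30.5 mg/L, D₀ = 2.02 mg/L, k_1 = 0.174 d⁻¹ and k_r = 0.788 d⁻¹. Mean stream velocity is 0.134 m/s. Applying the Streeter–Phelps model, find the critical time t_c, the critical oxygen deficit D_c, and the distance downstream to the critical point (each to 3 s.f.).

At the critical point dD/dt = 0, so k_1 L₀ e^(−k_1 t) = k_r D. Substituting D(t) from the Streeter–Phelps equation and solving for t gives
t_c = ln[(k_r/k_1)(1 − D₀(k_r−k_1)/(k_1 L₀))] / (k_r−k_1).
Here k_r−k_1 = 0.6140 d⁻¹ and 1 − D₀(k_r−k_1)/(k_1 L₀) = 1 − 2.02×0.6140/(0.174×30.5) = 0.7663, so
t_c = ln(4.529 × 0.7663) / 0.6140 = 1.244 / 0.6140 = 2.026 d.
D_c = (k_1/k_r) L₀ e^(−k_1 t_c) = (0.174/0.788) × 30.5 × e^(−0.174×2.026) = 0.2208 × 30.5 × 0.7029 = 4.734 mg/L.
x_c = v t_c = 0.134 m/s × 2.026 d × 86400 s/d = 23460 m ≈ 23.5 km.

t_c ≈ 2.03 d; D_c ≈ 4.73 mg/L; x_c ≈ 23.5 km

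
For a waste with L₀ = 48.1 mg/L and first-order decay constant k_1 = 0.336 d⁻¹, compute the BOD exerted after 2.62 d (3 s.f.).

y_t = L₀(1 − e^(−k_1 t)) = 48.1 × (1 − e^(−0.336×2.62))
= 48.1 × (1 − 0.4147) = 48.1 × 0.5853 = 28.16 mg/L.

y ≈ 28.2 mg/L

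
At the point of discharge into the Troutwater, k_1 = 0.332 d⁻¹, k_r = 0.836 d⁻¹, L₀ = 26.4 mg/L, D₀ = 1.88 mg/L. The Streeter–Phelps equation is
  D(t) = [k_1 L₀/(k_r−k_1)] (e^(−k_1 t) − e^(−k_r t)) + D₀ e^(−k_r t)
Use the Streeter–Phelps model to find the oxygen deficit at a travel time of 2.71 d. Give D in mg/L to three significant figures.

k_1 L₀/(k_r−k_1) = 0.332×26.4/(0.836−0.332) = 8.765/0.5040 = 17.39 mg/L.
e^(−k_1 t) = e^(−0.332×2.710) = 0.4067; e^(−k_r t) = e^(−0.836×2.710) = 0.1038.
D = 17.39 × (0.4067 − 0.1038) + 1.88 × 0.1038 = 5.268 + 0.1951 = 5.463 mg/L.

D ≈ 5.46 mg/L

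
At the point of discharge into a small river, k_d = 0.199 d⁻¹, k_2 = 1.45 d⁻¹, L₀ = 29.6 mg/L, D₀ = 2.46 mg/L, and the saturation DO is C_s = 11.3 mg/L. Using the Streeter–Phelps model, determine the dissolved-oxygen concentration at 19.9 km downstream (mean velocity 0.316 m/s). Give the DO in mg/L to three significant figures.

Travel time t = x/v = 19.9 km / (0.316 m/s) = 19900 m / 0.316 m/s = 62970 s = 0.7289 d.
k_d L₀/(k_2−k_d) = 0.199×29.6/(1.45−0.199) = 5.890/1.251 = 4.709 mg/L.
e^(−k_d t) = e^(−0.199×0.7289) = 0.8650; e^(−k_2 t) = e^(−1.45×0.7289) = 0.3475.
D = 4.709 × (0.8650 − 0.3475) + 2.46 × 0.3475 = 2.436 + 0.8550 = 3.291 mg/L.
DO = C_s − D = 11.3 − 3.291 = 8.009 mg/L.

DO ≈ 8.01 mg/L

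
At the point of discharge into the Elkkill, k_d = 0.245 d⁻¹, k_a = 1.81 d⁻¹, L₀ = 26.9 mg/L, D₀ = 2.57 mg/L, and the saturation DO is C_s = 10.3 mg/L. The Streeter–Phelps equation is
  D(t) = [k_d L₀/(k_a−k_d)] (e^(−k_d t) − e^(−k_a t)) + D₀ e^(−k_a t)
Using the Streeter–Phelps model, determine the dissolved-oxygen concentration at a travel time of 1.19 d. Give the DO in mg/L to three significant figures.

DO ≈ 7.34 mg/L

k_d L₀/(k_a−k_d) = 0.245×26.9/(1.81−0.245) = 6.590/1.565 = 4.211 mg/L.
e^(−k_d t) = e^(−0.245×1.190) = 0.7471; e^(−k_a t) = e^(−1.81×1.190) = 0.1160.
D = 4.211 × (0.7471 − 0.1160) + 2.57 × 0.1160 = 2.658 + 0.2982 = 2.956 mg/L.
DO = C_s − D = 10.3 − 2.956 = 7.344 mg/L.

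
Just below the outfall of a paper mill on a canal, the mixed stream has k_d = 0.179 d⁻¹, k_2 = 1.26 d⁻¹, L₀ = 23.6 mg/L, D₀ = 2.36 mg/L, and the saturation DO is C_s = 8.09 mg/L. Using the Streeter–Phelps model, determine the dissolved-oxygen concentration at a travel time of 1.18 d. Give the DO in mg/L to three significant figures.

k_d L₀/(k_2−k_d) = 0.179×23.6/(1.26−0.179) = 4.224/1.081 = 3.908 mg/L.
e^(−k_d t) = e^(−0.179×1.180) = 0.8096; e^(−k_2 t) = e^(−1.26×1.180) = 0.2261.
D = 3.908 × (0.8096 − 0.2261) + 2.36 × 0.2261 = 2.280 + 0.5336 = 2.814 mg/L.
DO = C_s − D = 8.09 − 2.814 = 5.276 mg/L.

DO ≈ 5.28 mg/L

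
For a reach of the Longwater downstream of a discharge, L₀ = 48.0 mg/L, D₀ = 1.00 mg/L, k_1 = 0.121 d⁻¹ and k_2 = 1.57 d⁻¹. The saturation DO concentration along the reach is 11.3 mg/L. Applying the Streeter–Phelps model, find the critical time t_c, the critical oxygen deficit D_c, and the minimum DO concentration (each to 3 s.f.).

With k_2/k_1 = 12.98 and 1 − D₀(k_2−k_1)/(k_1 L₀) = 0.7505,
t_c = ln(12.98 × 0.7505) / (1.57 − 0.121) = ln(9.738) / 1.449 = 2.276/1.449 = 1.571 d.
D_c = (k_1/k_2) L₀ e^(−k_1 t_c) = (0.121/1.57) × 48.0 × e^(−0.121×1.571) = 0.07707 × 48.0 × 0.8269 = 3.059 mg/L.
Minimum DO = C_s − D_c = 11.3 − 3.059 = 8.241 mg/L.

t_c ≈ 1.57 d; D_c ≈ 3.06 mg/L; min DO ≈ 8.24 mg/L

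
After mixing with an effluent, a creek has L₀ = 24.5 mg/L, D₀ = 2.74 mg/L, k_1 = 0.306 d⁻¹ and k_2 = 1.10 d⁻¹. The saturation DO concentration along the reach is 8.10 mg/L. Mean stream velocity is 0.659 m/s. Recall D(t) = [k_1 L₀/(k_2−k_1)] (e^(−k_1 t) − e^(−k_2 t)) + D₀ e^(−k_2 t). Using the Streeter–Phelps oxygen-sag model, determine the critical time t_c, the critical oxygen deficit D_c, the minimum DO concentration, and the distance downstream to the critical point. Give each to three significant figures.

At the critical point dD/dt = 0, so k_1 L₀ e^(−k_1 t) = k_2 D. Substituting D(t) from the Streeter–Phelps equation and solving for t gives
t_c = ln[(k_2/k_1)(1 − D₀(k_2−k_1)/(k_1 L₀))] / (k_2−k_1).
Here k_2−k_1 = 0.7940 d⁻¹ and 1 − D₀(k_2−k_1)/(k_1 L₀) = 1 − 2.74×0.7940/(0.306×24.5) = 0.7098, so
t_c = ln(3.595 × 0.7098) / 0.7940 = 0.9367 / 0.7940 = 1.180 d.
L(t_c) = L₀ e^(−k_1 t_c) = 24.5 × 0.6970 = 17.08 mg/L, and at the critical point k_2 D_c = k_1 L, so D_c = (0.306/1.10) × 17.08 = 4.750 mg/L.
Minimum DO = C_s − D_c = 8.10 − 4.750 = 3.350 mg/L.
x_c = v t_c = 0.659 m/s × 1.180 d × 86400 s/d = 67170 m ≈ 67.2 km.

t_c ≈ 1.18 d; D_c ≈ 4.75 mg/L; min DO ≈ 3.35 mg/L; x_c ≈ 67.2 km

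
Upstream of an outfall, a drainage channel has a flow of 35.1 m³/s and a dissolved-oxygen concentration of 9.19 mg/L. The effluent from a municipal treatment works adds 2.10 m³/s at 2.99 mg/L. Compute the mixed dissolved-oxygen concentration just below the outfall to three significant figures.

8.84 mg/L

Flow-weighted mixing: C = (Q_r C_r + Q_w C_w)/(Q_r + Q_w)
= (35.1×9.19 + 2.10×2.99)/(35.1 + 2.10) = 328.8/37.20 = 8.840 mg/L.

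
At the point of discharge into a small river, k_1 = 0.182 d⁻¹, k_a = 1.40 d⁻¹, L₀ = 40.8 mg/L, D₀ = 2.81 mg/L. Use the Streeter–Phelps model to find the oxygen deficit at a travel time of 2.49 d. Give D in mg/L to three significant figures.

k_1 L₀/(k_a−k_1) = 0.182×40.8/(1.40−0.182) = 7.426/1.218 = 6.097 mg/L.
e^(−k_1 t) = e^(−0.182×2.490) = 0.6356; e^(−k_a t) = e^(−1.40×2.490) = 0.03062.
D = 6.097 × (0.6356 − 0.03062) + 2.81 × 0.03062 = 3.688 + 0.08605 = 3.774 mg/L.

D ≈ 3.77 mg/L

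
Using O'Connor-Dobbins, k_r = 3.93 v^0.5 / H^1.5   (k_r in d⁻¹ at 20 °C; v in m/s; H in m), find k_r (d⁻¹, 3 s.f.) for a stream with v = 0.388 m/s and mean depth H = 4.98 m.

k_r = 3.93 × 0.388^0.5 / 4.98^1.5 = 3.93 × 0.6229 / 11.11 = 0.2203 d⁻¹.

k_r ≈ 0.220 d⁻¹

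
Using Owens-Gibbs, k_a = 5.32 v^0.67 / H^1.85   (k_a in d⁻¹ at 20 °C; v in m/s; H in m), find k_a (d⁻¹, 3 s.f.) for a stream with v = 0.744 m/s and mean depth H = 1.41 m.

k_a = 5.32 × 0.744^0.67 / 1.41^1.85 = 5.32 × 0.8203 / 1.888 = 2.311 d⁻¹.

k_a ≈ 2.31 d⁻¹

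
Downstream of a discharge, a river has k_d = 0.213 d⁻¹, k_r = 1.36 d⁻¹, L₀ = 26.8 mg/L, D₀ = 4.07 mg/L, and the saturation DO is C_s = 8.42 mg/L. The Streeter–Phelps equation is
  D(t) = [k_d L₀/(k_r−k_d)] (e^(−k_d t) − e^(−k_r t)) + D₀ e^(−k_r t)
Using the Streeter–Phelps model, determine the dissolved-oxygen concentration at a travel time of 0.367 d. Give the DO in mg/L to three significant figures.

DO ≈ 4.37 mg/L

k_d L₀/(k_r−k_d) = 0.213×26.8/(1.36−0.213) = 5.708/1.147 = 4.977 mg/L.
e^(−k_d t) = e^(−0.213×0.3670) = 0.9248; e^(−k_r t) = e^(−1.36×0.3670) = 0.6071.
D = 4.977 × (0.9248 − 0.6071) + 4.07 × 0.6071 = 1.581 + 2.471 = 4.052 mg/L.
DO = C_s − D = 8.42 − 4.052 = 4.368 mg/L.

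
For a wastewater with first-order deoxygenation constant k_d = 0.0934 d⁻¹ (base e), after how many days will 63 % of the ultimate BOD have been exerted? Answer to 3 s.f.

t ≈ 10.6 d

y/L₀ = 1 − e^(−k_d t) = 0.63 ⇒ e^(−k_d t) = 0.370
t = −ln(0.370) / 0.0934 = 0.9943 / 0.0934 = 10.65 d.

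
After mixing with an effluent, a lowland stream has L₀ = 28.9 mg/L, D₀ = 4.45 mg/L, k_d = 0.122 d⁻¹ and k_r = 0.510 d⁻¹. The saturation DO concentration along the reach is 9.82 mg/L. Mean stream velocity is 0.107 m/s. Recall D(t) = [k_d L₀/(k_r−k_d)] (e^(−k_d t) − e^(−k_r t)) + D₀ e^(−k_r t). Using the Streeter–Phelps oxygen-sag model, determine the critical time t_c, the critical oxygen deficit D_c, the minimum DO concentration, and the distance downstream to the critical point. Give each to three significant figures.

t_c = [1/(k_r−k_d)] ln[(k_r/k_d)(1 − D₀(k_r−k_d)/(k_d L₀))]
= [1/(0.510−0.122)] ln[(0.510/0.122)(1 − 4.45×0.3880/(0.122×28.9))]
= (1/0.3880) ln[4.180 × 0.5103] = 2.577 × ln(2.133) = 2.577 × 0.7576 = 1.953 d.
D_c = (k_d/k_r) L₀ e^(−k_d t_c) = (0.122/0.510) × 28.9 × e^(−0.122×1.953) = 0.2392 × 28.9 × 0.7880 = 5.448 mg/L.
Minimum DO = C_s − D_c = 9.82 − 5.448 = 4.372 mg/L.
x_c = v t_c = 0.107 m/s × 1.953 d × 86400 s/d = 18050 m ≈ 18.1 km.

t_c ≈ 1.95 d; D_c ≈ 5.45 mg/L; min DO ≈ 4.37 mg/L; x_c ≈ 18.1 km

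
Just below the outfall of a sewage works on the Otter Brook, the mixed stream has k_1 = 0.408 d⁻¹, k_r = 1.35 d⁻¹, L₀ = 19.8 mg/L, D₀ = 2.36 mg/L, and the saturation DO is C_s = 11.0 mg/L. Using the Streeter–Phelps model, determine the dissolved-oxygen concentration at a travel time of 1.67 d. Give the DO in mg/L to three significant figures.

k_1 L₀/(k_r−k_1) = 0.408×19.8/(1.35−0.408) = 8.078/0.9420 = 8.576 mg/L.
e^(−k_1 t) = e^(−0.408×1.670) = 0.5059; e^(−k_r t) = e^(−1.35×1.670) = 0.1049.
D = 8.576 × (0.5059 − 0.1049) + 2.36 × 0.1049 = 3.439 + 0.2476 = 3.687 mg/L.
DO = C_s − D = 11.0 − 3.687 = 7.313 mg/L.

DO ≈ 7.31 mg/L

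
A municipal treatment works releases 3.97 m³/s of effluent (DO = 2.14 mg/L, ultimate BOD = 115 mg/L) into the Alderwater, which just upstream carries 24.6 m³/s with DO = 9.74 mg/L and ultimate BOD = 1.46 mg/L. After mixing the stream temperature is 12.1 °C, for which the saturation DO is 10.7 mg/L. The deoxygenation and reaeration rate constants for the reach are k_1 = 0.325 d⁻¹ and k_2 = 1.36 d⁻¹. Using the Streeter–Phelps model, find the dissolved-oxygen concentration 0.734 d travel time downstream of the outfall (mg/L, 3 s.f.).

DO ≈ 7.69 mg/L

Mixed DO = (24.6×9.74 + 3.97×2.14)/(24.6+3.97) = 248.1/28.57 = 8.684 mg/L.
Mixed L₀ = (24.6×1.46 + 3.97×115)/(28.57) = 492.5/28.57 = 17.24 mg/L.
Initial deficit D₀ = C_s − DO₀ = 10.7 − 8.684 = 2.016 mg/L.
D(0.734) = [0.325×17.24/(1.36−0.325)](e^(−0.325×0.734) − e^(−1.36×0.734)) + 2.016 e^(−1.36×0.734)
= 5.413 × (0.7878 − 0.3685) + 2.016 × 0.3685 = 3.012 mg/L.
DO = 10.7 − 3.012 = 7.688 mg/L.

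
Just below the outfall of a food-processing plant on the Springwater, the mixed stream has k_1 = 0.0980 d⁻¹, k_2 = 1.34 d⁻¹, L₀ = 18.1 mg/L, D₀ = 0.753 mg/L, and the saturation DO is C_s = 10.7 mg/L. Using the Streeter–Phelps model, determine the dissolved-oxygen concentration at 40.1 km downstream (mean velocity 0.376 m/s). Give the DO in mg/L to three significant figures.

DO ≈ 9.56 mg/L

Travel time t = x/v = 40.1 km / (0.376 m/s) = 40100 m / 0.376 m/s = 106600 s = 1.234 d.
k_1 L₀/(k_2−k_1) = 0.0980×18.1/(1.34−0.0980) = 1.774/1.242 = 1.428 mg/L.
e^(−k_1 t) = e^(−0.0980×1.234) = 0.8861; e^(−k_2 t) = e^(−1.34×1.234) = 0.1913.
D = 1.428 × (0.8861 − 0.1913) + 0.753 × 0.1913 = 0.9923 + 0.1440 = 1.136 mg/L.
DO = C_s − D = 10.7 − 1.136 = 9.564 mg/L.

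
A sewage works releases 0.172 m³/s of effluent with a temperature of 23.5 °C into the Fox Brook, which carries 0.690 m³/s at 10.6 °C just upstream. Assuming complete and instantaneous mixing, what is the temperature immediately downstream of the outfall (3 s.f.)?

13.2 °C

Flow-weighted mixing: C = (Q_r C_r + Q_w C_w)/(Q_r + Q_w)
= (0.690×10.6 + 0.172×23.5)/(0.690 + 0.172) = 11.36/0.8620 = 13.17 °C.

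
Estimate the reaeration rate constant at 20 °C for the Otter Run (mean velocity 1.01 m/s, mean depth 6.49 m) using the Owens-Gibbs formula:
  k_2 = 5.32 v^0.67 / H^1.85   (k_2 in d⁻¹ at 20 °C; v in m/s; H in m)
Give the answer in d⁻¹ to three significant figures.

k_2 ≈ 0.168 d⁻¹

k_2 = 5.32 × 1.01^0.67 / 6.49^1.85 = 5.32 × 1.007 / 31.82 = 0.1683 d⁻¹.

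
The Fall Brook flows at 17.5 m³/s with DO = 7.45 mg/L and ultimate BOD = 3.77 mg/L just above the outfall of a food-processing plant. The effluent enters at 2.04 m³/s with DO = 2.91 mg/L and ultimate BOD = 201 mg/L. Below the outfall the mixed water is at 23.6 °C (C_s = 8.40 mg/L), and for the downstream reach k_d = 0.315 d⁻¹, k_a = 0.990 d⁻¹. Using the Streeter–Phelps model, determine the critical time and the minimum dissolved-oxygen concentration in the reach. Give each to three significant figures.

Mixed DO = (17.5×7.45 + 2.04×2.91)/(17.5+2.04) = 136.3/19.54 = 6.976 mg/L.
Mixed L₀ = (17.5×3.77 + 2.04×201)/(19.54) = 476.0/19.54 = 24.36 mg/L.
Initial deficit D₀ = C_s − DO₀ = 8.40 − 6.976 = 1.424 mg/L.
t_c = (1/0.6750) ln[(0.990/0.315)(1 − 1.424×0.6750/(0.315×24.36))] = 1.481 × ln(2.749) = 1.498 d.
D_c = (0.315/0.990) × 24.36 × e^(−0.315×1.498) = 0.3182 × 24.36 × 0.6238 = 4.835 mg/L.
Minimum DO = 8.40 − 4.835 = 3.565 mg/L.

t_c ≈ 1.50 d; minimum DO ≈ 3.56 mg/L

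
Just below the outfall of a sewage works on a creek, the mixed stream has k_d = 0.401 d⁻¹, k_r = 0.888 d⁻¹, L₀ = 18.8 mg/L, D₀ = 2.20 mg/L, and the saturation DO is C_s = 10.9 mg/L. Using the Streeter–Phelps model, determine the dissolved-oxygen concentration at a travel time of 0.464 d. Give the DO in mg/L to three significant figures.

k_d L₀/(k_r−k_d) = 0.401×18.8/(0.888−0.401) = 7.539/0.4870 = 15.48 mg/L.
e^(−k_d t) = e^(−0.401×0.4640) = 0.8302; e^(−k_r t) = e^(−0.888×0.4640) = 0.6623.
D = 15.48 × (0.8302 − 0.6623) + 2.20 × 0.6623 = 2.599 + 1.457 = 4.056 mg/L.
DO = C_s − D = 10.9 − 4.056 = 6.844 mg/L.

DO ≈ 6.84 mg/L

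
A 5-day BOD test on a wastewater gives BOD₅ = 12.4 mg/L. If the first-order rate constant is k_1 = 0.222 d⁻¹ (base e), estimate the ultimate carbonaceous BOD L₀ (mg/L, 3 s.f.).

L₀ ≈ 18.5 mg/L

BOD₅ = L₀(1 − e^(−5k_1)) ⇒ L₀ = BOD₅ / (1 − e^(−5×0.222))
= 12.4 / (1 − 0.3296) = 12.4 / 0.6704 = 18.50 mg/L.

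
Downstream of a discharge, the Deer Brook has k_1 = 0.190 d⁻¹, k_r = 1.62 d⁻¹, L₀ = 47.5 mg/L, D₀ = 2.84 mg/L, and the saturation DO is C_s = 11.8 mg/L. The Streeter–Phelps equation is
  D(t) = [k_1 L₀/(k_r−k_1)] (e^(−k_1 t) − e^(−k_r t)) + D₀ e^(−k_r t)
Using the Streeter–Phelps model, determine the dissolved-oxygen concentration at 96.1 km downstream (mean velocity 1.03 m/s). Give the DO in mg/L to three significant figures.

Travel time t = x/v = 96.1 km / (1.03 m/s) = 96100 m / 1.03 m/s = 93300 s = 1.080 d.
k_1 L₀/(k_r−k_1) = 0.190×47.5/(1.62−0.190) = 9.025/1.430 = 6.311 mg/L.
e^(−k_1 t) = e^(−0.190×1.080) = 0.8145; e^(−k_r t) = e^(−1.62×1.080) = 0.1739.
D = 6.311 × (0.8145 − 0.1739) + 2.84 × 0.1739 = 4.043 + 0.4938 = 4.537 mg/L.
DO = C_s − D = 11.8 − 4.537 = 7.263 mg/L.

DO ≈ 7.26 mg/L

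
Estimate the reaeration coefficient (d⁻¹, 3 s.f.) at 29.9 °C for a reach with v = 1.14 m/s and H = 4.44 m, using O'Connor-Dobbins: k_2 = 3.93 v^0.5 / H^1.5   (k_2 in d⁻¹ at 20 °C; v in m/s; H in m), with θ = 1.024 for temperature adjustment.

k_2(20) = 3.93 × 1.14^0.5 / 4.44^1.5 = 3.93 × 1.068 / 9.356 = 0.4485 d⁻¹.
k_2(29.9) = 0.4485 × 1.024^(29.9−20) = 0.4485 × 1.265 = 0.5672 d⁻¹.

k_2 ≈ 0.567 d⁻¹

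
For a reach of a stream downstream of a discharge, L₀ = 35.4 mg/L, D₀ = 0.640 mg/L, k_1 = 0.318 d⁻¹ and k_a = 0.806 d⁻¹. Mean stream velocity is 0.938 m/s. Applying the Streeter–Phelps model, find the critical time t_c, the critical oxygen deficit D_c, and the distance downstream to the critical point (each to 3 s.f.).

t_c = [1/(k_a−k_1)] ln[(k_a/k_1)(1 − D₀(k_a−k_1)/(k_1 L₀))]
= [1/(0.806−0.318)] ln[(0.806/0.318)(1 − 0.640×0.4880/(0.318×35.4))]
= (1/0.4880) ln[2.535 × 0.9723] = 2.049 × ln(2.464) = 2.049 × 0.9019 = 1.848 d.
D_c = (k_1/k_a) L₀ e^(−k_1 t_c) = (0.318/0.806) × 35.4 × e^(−0.318×1.848) = 0.3945 × 35.4 × 0.5556 = 7.760 mg/L.
x_c = v t_c = 0.938 m/s × 1.848 d × 86400 s/d = 149800 m ≈ 150 km.

t_c ≈ 1.85 d; D_c ≈ 7.76 mg/L; x_c ≈ 150 km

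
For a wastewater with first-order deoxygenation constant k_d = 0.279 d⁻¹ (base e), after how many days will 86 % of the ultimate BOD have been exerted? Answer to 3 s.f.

y/L₀ = 1 − e^(−k_d t) = 0.86 ⇒ e^(−k_d t) = 0.140
t = −ln(0.140) / 0.279 = 1.966 / 0.279 = 7.047 d.

t ≈ 7.05 d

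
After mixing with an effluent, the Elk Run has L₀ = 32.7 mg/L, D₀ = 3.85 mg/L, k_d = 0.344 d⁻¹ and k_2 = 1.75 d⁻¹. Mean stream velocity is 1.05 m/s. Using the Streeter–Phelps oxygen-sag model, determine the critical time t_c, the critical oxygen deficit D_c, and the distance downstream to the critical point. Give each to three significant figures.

With k_2/k_d = 5.087 and 1 − D₀(k_2−k_d)/(k_d L₀) = 0.5188,
t_c = ln(5.087 × 0.5188) / (1.75 − 0.344) = ln(2.639) / 1.406 = 0.9705/1.406 = 0.6902 d.
D_c = (k_d/k_2) L₀ e^(−k_d t_c) = (0.344/1.75) × 32.7 × e^(−0.344×0.6902) = 0.1966 × 32.7 × 0.7886 = 5.069 mg/L.
x_c = v t_c = 1.05 m/s × 0.6902 d × 86400 s/d = 62620 m ≈ 62.6 km.

t_c ≈ 0.690 d; D_c ≈ 5.07 mg/L; x_c ≈ 62.6 km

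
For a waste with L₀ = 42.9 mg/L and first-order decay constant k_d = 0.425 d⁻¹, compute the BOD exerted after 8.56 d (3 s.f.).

y_t = L₀(1 − e^(−k_d t)) = 42.9 × (1 − e^(−0.425×8.56))
= 42.9 × (1 − 0.02630) = 42.9 × 0.9737 = 41.77 mg/L.

y ≈ 41.8 mg/L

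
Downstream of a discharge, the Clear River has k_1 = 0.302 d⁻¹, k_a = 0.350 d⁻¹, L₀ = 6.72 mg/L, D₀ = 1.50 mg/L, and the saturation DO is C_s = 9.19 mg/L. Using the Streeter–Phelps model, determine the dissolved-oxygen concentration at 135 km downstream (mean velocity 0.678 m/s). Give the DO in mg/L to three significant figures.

Travel time t = x/v = 135 km / (0.678 m/s) = 135000 m / 0.678 m/s = 199100 s = 2.305 d.
k_1 L₀/(k_a−k_1) = 0.302×6.72/(0.350−0.302) = 2.029/0.04800 = 42.28 mg/L.
e^(−k_1 t) = e^(−0.302×2.305) = 0.4986; e^(−k_a t) = e^(−0.350×2.305) = 0.4464.
D = 42.28 × (0.4986 − 0.4464) + 1.50 × 0.4464 = 2.208 + 0.6696 = 2.877 mg/L.
DO = C_s − D = 9.19 − 2.877 = 6.313 mg/L.

DO ≈ 6.31 mg/L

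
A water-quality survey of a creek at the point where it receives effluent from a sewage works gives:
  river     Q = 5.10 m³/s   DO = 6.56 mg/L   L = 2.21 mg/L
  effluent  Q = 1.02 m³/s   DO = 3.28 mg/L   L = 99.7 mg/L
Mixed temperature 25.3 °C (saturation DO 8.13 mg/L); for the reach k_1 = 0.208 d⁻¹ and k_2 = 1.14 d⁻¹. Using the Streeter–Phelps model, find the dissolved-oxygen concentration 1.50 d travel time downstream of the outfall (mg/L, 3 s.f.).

Mixed DO = (5.10×6.56 + 1.02×3.28)/(5.10+1.02) = 36.80/6.120 = 6.013 mg/L.
Mixed L₀ = (5.10×2.21 + 1.02×99.7)/(6.120) = 113.0/6.120 = 18.46 mg/L.
Initial deficit D₀ = C_s − DO₀ = 8.13 − 6.013 = 2.117 mg/L.
D(1.50) = [0.208×18.46/(1.14−0.208)](e^(−0.208×1.50) − e^(−1.14×1.50)) + 2.117 e^(−1.14×1.50)
= 4.119 × (0.7320 − 0.1809) + 2.117 × 0.1809 = 2.653 mg/L.
DO = 8.13 − 2.653 = 5.477 mg/L.

DO ≈ 5.48 mg/L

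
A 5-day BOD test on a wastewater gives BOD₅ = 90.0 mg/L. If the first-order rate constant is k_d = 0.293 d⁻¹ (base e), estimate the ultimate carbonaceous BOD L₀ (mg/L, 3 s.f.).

L₀ ≈ 117 mg/L

BOD₅ = L₀(1 − e^(−5k_d)) ⇒ L₀ = BOD₅ / (1 − e^(−5×0.293))
= 90.0 / (1 − 0.2311) = 90.0 / 0.7689 = 117.0 mg/L.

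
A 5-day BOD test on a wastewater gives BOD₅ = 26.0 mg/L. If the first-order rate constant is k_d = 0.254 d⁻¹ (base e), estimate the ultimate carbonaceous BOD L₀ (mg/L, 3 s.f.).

L₀ ≈ 36.2 mg/L

BOD₅ = L₀(1 − e^(−5k_d)) ⇒ L₀ = BOD₅ / (1 − e^(−5×0.254))
= 26.0 / (1 − 0.2808) = 26.0 / 0.7192 = 36.15 mg/L.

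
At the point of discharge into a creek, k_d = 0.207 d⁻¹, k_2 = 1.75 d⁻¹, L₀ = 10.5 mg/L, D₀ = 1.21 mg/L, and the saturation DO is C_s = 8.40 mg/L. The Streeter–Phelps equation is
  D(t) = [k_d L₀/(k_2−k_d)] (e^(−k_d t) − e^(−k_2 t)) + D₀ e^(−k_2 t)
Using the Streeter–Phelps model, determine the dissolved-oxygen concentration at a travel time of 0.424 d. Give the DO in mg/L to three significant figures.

k_d L₀/(k_2−k_d) = 0.207×10.5/(1.75−0.207) = 2.173/1.543 = 1.409 mg/L.
e^(−k_d t) = e^(−0.207×0.4240) = 0.9160; e^(−k_2 t) = e^(−1.75×0.4240) = 0.4762.
D = 1.409 × (0.9160 − 0.4762) + 1.21 × 0.4762 = 0.6195 + 0.5762 = 1.196 mg/L.
DO = C_s − D = 8.40 − 1.196 = 7.204 mg/L.

DO ≈ 7.20 mg/L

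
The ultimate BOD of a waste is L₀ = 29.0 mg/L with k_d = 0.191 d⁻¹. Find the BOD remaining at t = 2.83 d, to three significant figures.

L ≈ 16.9 mg/L

L_t = L₀ e^(−k_d t) = 29.0 × e^(−0.191×2.83) = 29.0 × 0.5824 = 16.89 mg/L.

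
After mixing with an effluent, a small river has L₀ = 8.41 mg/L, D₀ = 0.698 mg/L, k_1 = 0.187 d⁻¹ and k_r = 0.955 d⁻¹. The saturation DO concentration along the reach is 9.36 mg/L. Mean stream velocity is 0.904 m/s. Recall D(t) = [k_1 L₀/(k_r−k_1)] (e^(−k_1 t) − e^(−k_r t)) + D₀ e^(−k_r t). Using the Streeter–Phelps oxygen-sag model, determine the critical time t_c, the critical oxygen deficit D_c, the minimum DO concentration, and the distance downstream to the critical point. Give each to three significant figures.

At the critical point dD/dt = 0, so k_1 L₀ e^(−k_1 t) = k_r D. Substituting D(t) from the Streeter–Phelps equation and solving for t gives
t_c = ln[(k_r/k_1)(1 − D₀(k_r−k_1)/(k_1 L₀))] / (k_r−k_1).
Here k_r−k_1 = 0.7680 d⁻¹ and 1 − D₀(k_r−k_1)/(k_1 L₀) = 1 − 0.698×0.7680/(0.187×8.41) = 0.6591, so
t_c = ln(5.107 × 0.6591) / 0.7680 = 1.214 / 0.7680 = 1.580 d.
L(t_c) = L₀ e^(−k_1 t_c) = 8.41 × 0.7441 = 6.258 mg/L, and at the critical point k_r D_c = k_1 L, so D_c = (0.187/0.955) × 6.258 = 1.225 mg/L.
Minimum DO = C_s − D_c = 9.36 − 1.225 = 8.135 mg/L.
x_c = v t_c = 0.904 m/s × 1.580 d × 86400 s/d = 123400 m ≈ 123 km.

t_c ≈ 1.58 d; D_c ≈ 1.23 mg/L; min DO ≈ 8.13 mg/L; x_c ≈ 123 km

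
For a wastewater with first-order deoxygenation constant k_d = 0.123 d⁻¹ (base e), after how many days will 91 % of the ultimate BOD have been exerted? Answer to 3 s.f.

y/L₀ = 1 − e^(−k_d t) = 0.91 ⇒ e^(−k_d t) = 0.0900
t = −ln(0.0900) / 0.123 = 2.408 / 0.123 = 19.58 d.

t ≈ 19.6 d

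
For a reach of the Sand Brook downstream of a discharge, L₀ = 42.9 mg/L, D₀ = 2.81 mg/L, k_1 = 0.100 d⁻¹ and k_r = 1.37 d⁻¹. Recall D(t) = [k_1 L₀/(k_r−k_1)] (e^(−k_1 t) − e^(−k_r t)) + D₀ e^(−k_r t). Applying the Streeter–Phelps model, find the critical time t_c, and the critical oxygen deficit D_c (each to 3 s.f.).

t_c ≈ 0.657 d; D_c ≈ 2.93 mg/L

With k_r/k_1 = 13.70 and 1 − D₀(k_r−k_1)/(k_1 L₀) = 0.1681,
t_c = ln(13.70 × 0.1681) / (1.37 − 0.100) = ln(2.303) / 1.270 = 0.8344/1.270 = 0.6570 d.
D_c = (k_1/k_r) L₀ e^(−k_1 t_c) = (0.100/1.37) × 42.9 × e^(−0.100×0.6570) = 0.07299 × 42.9 × 0.9364 = 2.932 mg/L.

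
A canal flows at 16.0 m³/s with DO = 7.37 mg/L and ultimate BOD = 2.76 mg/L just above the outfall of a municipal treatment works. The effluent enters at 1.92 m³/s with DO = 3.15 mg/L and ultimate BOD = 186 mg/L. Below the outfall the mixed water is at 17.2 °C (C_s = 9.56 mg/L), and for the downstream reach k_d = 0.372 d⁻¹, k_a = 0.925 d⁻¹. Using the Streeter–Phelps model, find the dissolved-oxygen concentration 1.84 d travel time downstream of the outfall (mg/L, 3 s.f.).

DO ≈ 4.23 mg/L

Mixed DO = (16.0×7.37 + 1.92×3.15)/(16.0+1.92) = 124.0/17.92 = 6.918 mg/L.
Mixed L₀ = (16.0×2.76 + 1.92×186)/(17.92) = 401.3/17.92 = 22.39 mg/L.
Initial deficit D₀ = C_s − DO₀ = 9.56 − 6.918 = 2.642 mg/L.
D(1.84) = [0.372×22.39/(0.925−0.372)](e^(−0.372×1.84) − e^(−0.925×1.84)) + 2.642 e^(−0.925×1.84)
= 15.06 × (0.5044 − 0.1823) + 2.642 × 0.1823 = 5.333 mg/L.
DO = 9.56 − 5.333 = 4.227 mg/L.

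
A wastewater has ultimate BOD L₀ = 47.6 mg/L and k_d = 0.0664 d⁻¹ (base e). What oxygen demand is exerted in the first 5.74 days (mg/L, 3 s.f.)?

y ≈ 15.1 mg/L

y_t = L₀(1 − e^(−k_d t)) = 47.6 × (1 − e^(−0.0664×5.74))
= 47.6 × (1 − 0.6831) = 47.6 × 0.3169 = 15.09 mg/L.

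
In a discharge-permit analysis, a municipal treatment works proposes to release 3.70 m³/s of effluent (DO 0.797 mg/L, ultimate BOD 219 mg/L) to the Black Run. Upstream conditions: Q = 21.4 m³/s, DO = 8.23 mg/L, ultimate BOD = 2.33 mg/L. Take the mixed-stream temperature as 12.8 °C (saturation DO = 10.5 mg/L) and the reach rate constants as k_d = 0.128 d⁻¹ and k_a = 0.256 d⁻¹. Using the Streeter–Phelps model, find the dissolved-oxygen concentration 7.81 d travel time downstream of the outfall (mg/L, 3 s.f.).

Mixed DO = (21.4×8.23 + 3.70×0.797)/(21.4+3.70) = 179.1/25.10 = 7.134 mg/L.
Mixed L₀ = (21.4×2.33 + 3.70×219)/(25.10) = 860.2/25.10 = 34.27 mg/L.
Initial deficit D₀ = C_s − DO₀ = 10.5 − 7.134 = 3.366 mg/L.
D(7.81) = [0.128×34.27/(0.256−0.128)](e^(−0.128×7.81) − e^(−0.256×7.81)) + 3.366 e^(−0.256×7.81)
= 34.27 × (0.3680 − 0.1354) + 3.366 × 0.1354 = 8.426 mg/L.
DO = 10.5 − 8.426 = 2.074 mg/L.

DO ≈ 2.07 mg/L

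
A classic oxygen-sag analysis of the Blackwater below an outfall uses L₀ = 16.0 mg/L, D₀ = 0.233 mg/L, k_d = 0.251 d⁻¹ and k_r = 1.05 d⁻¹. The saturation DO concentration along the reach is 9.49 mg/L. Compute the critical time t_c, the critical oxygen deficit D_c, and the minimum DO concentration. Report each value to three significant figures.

t_c ≈ 1.73 d; D_c ≈ 2.48 mg/L; min DO ≈ 7.01 mg/L

t_c = [1/(k_r−k_d)] ln[(k_r/k_d)(1 − D₀(k_r−k_d)/(k_d L₀))]
= [1/(1.05−0.251)] ln[(1.05/0.251)(1 − 0.233×0.7990/(0.251×16.0))]
= (1/0.7990) ln[4.183 × 0.9536] = 1.252 × ln(3.989) = 1.252 × 1.384 = 1.732 d.
D_c = (k_d/k_r) L₀ e^(−k_d t_c) = (0.251/1.05) × 16.0 × e^(−0.251×1.732) = 0.2390 × 16.0 × 0.6475 = 2.476 mg/L.
Minimum DO = C_s − D_c = 9.49 − 2.476 = 7.014 mg/L.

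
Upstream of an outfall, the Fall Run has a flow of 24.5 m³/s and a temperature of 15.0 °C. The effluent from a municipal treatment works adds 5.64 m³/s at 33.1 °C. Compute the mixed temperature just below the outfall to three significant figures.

Flow-weighted mixing: C = (Q_r C_r + Q_w C_w)/(Q_r + Q_w)
= (24.5×15.0 + 5.64×33.1)/(24.5 + 5.64) = 554.2/30.14 = 18.39 °C.

18.4 °C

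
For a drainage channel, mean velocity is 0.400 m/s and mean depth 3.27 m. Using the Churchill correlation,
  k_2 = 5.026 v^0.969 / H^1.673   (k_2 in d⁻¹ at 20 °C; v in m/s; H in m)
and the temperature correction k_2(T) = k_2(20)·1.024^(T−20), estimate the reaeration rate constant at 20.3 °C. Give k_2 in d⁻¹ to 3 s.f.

k_2 ≈ 0.287 d⁻¹

k_2(20) = 5.026 × 0.400^0.969 / 3.27^1.673 = 5.026 × 0.4115 / 7.258 = 0.2850 d⁻¹.
k_2(20.3) = 0.2850 × 1.024^(20.3−20) = 0.2850 × 1.007 = 0.2870 d⁻¹.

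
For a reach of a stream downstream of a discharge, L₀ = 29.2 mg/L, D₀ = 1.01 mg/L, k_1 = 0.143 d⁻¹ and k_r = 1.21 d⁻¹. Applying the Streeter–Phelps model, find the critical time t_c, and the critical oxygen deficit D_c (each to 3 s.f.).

t_c ≈ 1.72 d; D_c ≈ 2.70 mg/L

At the critical point dD/dt = 0, so k_1 L₀ e^(−k_1 t) = k_r D. Substituting D(t) from the Streeter–Phelps equation and solving for t gives
t_c = ln[(k_r/k_1)(1 − D₀(k_r−k_1)/(k_1 L₀))] / (k_r−k_1).
Here k_r−k_1 = 1.067 d⁻¹ and 1 − D₀(k_r−k_1)/(k_1 L₀) = 1 − 1.01×1.067/(0.143×29.2) = 0.7419, so
t_c = ln(8.462 × 0.7419) / 1.067 = 1.837 / 1.067 = 1.722 d.
D_c = (k_1/k_r) L₀ e^(−k_1 t_c) = (0.143/1.21) × 29.2 × e^(−0.143×1.722) = 0.1182 × 29.2 × 0.7818 = 2.698 mg/L.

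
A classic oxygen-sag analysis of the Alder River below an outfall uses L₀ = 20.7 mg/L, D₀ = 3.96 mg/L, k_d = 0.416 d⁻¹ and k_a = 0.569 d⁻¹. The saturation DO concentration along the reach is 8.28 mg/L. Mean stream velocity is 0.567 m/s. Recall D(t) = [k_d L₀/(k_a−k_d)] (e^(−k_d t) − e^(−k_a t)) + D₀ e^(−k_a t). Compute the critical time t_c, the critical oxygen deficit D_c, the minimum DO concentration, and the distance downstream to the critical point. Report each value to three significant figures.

t_c ≈ 1.57 d; D_c ≈ 7.88 mg/L; min DO ≈ 0.405 mg/L; x_c ≈ 76.9 km

With k_a/k_d = 1.368 and 1 − D₀(k_a−k_d)/(k_d L₀) = 0.9296,
t_c = ln(1.368 × 0.9296) / (0.569 − 0.416) = ln(1.272) / 0.1530 = 0.2402/0.1530 = 1.570 d.
D_c = (k_d/k_a) L₀ e^(−k_d t_c) = (0.416/0.569) × 20.7 × e^(−0.416×1.570) = 0.7311 × 20.7 × 0.5204 = 7.875 mg/L.
Minimum DO = C_s − D_c = 8.28 − 7.875 = 0.4046 mg/L.
x_c = v t_c = 0.567 m/s × 1.570 d × 86400 s/d = 76920 m ≈ 76.9 km.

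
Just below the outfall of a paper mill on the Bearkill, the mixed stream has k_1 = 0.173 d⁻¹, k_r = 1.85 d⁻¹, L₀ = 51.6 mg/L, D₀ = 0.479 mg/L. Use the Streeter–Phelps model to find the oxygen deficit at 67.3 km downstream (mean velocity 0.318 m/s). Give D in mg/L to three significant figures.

D ≈ 3.43 mg/L

Travel time t = x/v = 67.3 km / (0.318 m/s) = 67300 m / 0.318 m/s = 211600 s = 2.449 d.
k_1 L₀/(k_r−k_1) = 0.173×51.6/(1.85−0.173) = 8.927/1.677 = 5.323 mg/L.
e^(−k_1 t) = e^(−0.173×2.449) = 0.6546; e^(−k_r t) = e^(−1.85×2.449) = 0.01076.
D = 5.323 × (0.6546 − 0.01076) + 0.479 × 0.01076 = 3.427 + 0.005156 = 3.432 mg/L.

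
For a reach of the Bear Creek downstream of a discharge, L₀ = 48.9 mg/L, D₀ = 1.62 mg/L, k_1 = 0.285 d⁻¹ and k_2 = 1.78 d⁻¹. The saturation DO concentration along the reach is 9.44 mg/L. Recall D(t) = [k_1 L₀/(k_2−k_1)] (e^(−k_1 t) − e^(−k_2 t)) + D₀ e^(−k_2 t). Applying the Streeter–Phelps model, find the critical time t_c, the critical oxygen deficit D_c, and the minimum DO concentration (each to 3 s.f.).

At the critical point dD/dt = 0, so k_1 L₀ e^(−k_1 t) = k_2 D. Substituting D(t) from the Streeter–Phelps equation and solving for t gives
t_c = ln[(k_2/k_1)(1 − D₀(k_2−k_1)/(k_1 L₀))] / (k_2−k_1).
Here k_2−k_1 = 1.495 d⁻¹ and 1 − D₀(k_2−k_1)/(k_1 L₀) = 1 − 1.62×1.495/(0.285×48.9) = 0.8262, so
t_c = ln(6.246 × 0.8262) / 1.495 = 1.641 / 1.495 = 1.098 d.
D_c = (k_1/k_2) L₀ e^(−k_1 t_c) = (0.285/1.78) × 48.9 × e^(−0.285×1.098) = 0.1601 × 48.9 × 0.7314 = 5.726 mg/L.
Minimum DO = C_s − D_c = 9.44 − 5.726 = 3.714 mg/L.

t_c ≈ 1.10 d; D_c ≈ 5.73 mg/L; min DO ≈ 3.71 mg/L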